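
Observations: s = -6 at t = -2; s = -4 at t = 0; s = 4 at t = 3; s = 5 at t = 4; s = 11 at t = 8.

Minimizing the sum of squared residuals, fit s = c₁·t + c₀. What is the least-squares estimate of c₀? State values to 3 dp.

c₀ = -2.655

Compute the Gram sums: Σt·t = 93, Σt = 13, Σ1 = 5.
Moment sums: Σt·s = 132, Σs = 10.
Normal equations: [[93, 13]; [13, 5]]·[c₁, c₀]ᵀ = [132, 10]ᵀ.
Determinant 93·5 − 13² = 296.
c₁ = (132·5 − 13·10)/296 = 265/148; c₀ = (93·10 − 13·132)/296 = -393/148.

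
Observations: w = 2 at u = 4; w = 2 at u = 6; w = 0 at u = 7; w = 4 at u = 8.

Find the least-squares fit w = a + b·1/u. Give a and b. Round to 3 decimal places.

a = 2.667, b = -3.896

XᵀX·[a, b]ᵀ = Xᵀw reads: 4·a + (115/168)·b = 8;  (115/168)·a + (3565/28224)·b = 4/3.
(Σ1 = 4, Σ1/u = 115/168, Σ1/u·1/u = 3565/28224, Σw = 8, Σ1/u·w = 4/3.)
Eliminating b: (3565/28224)·(row 1) − (115/168)·(row 2) gives (115/3136)·a = (3565/28224)·8 − (115/168)·(4/3) = 115/1176, so a = 8/3.
Then b = ((4/3) − (115/168)·(8/3))/(3565/28224) = -448/115.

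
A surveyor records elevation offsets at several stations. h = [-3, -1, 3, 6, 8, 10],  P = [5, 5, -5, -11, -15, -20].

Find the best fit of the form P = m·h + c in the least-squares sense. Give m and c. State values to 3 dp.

m = -2.017, c = 0.897

AᵀA·[m, c]ᵀ = AᵀP reads: 219·m + 23·c = -421;  23·m + 6·c = -41.
Determinant 219·6 − 23² = 785.
m = ((-421)·6 − 23·(-41))/785 = -1583/785; c = (219·(-41) − 23·(-421))/785 = 704/785.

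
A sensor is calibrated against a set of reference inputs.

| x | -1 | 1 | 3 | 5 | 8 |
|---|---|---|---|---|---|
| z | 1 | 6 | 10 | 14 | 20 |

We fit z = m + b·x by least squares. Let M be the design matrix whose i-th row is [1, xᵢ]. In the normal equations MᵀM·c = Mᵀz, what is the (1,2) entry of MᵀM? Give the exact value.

16

Row 1 ↔ basis 1, column 2 ↔ basis x, so (MᵀM)_{1,2} = Σᵢ x = (1)·(-1) + (1)·(1) + (1)·(3) + (1)·(5) + (1)·(8) = 16.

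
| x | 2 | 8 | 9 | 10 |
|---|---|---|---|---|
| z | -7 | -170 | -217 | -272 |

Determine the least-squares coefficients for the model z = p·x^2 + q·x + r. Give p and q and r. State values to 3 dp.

With design matrix A, AᵀA = [[20673, 2249, 249]; [2249, 249, 29]; [249, 29, 4]] and Aᵀz = [-55685, -6047, -666]ᵀ.
Inverting the 3×3 Gram matrix, [p, q, r]ᵀ = [-4227/1412, 20027/7060, -1258/1765]ᵀ.

p = -2.994, q = 2.837, r = -0.713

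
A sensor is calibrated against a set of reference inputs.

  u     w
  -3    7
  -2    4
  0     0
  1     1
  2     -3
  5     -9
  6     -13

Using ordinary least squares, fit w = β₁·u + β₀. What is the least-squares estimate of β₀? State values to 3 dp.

With design matrix M, MᵀM = [[79, 9]; [9, 7]] and Mᵀw = [-157, -13]ᵀ.
Eliminating β₀: 7·(row 1) − 9·(row 2) gives 472·β₁ = 7·(-157) − 9·(-13) = -982, so β₁ = -491/236.
Then β₀ = ((-13) − 9·(-491/236))/7 = 193/236.

β₀ = 0.818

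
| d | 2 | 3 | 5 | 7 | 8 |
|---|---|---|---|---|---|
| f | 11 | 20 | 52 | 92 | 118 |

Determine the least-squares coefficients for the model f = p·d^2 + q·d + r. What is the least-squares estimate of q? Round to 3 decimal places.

q = 3.361

From the data, Σd^2·d^2 = 7219, Σd^2·d = 1015, Σd^2 = 151, Σd·d = 151, Σd = 25, Σ1 = 5.
Right-hand side: Σd^2·f = 13584, Σd·f = 1930, Σf = 293.
MᵀM·[p, q, r]ᵀ = Mᵀf becomes [[7219, 1015, 151]; [1015, 151, 25]; [151, 25, 5]]·[p, q, r]ᵀ = [13584, 1930, 293]ᵀ.
Inverting the 3×3 Gram matrix, [p, q, r]ᵀ = [61/42, 1835/546, -188/91]ᵀ.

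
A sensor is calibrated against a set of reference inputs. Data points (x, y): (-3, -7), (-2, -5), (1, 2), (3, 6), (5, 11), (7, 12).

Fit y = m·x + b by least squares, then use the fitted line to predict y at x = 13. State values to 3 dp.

Forming AᵀA = [[97, 11]; [11, 6]] and Aᵀy = [190, 19]ᵀ gives AᵀA·[m, b]ᵀ = Aᵀy.
Δ = 97·6 − 11² = 461.
m = (190·6 − 11·19)/461 = 931/461; b = (97·19 − 11·190)/461 = -247/461.
At x = 13: ŷ = (931/461)·(13) + (-247/461)·(1) = 11856/461.

ŷ = 25.718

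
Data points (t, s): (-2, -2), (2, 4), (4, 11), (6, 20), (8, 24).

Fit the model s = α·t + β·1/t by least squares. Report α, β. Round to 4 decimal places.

Normal-equation sums: Σt·t = 124, Σt·1/t = 5, Σ1/t·1/t = 349/576.
And Σt·s = 368, Σ1/t·s = 145/12.
Eliminating β: (349/576)·(row 1) − 5·(row 2) gives (7219/144)·α = (349/576)·368 − 5·(145/12) = 1463/9, so α = 23408/7219.
Then β = ((145/12) − 5·(23408/7219))/(349/576) = -49200/7219.

α = 3.2426, β = -6.8153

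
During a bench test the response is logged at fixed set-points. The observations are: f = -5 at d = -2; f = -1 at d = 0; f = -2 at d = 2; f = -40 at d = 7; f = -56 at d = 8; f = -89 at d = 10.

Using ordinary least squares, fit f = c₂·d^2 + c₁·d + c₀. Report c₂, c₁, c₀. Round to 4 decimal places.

Sums needed: Σd^2·d^2 = 16529, Σd^2·d = 1855, Σd^2 = 221, Σd·d = 221, Σd = 25, Σ1 = 6.
Moment sums: Σd^2·f = -14472, Σd·f = -1612, Σf = -193.
MᵀM·[c₂, c₁, c₀]ᵀ = Mᵀf becomes [[16529, 1855, 221]; [1855, 221, 25]; [221, 25, 6]]·[c₂, c₁, c₀]ᵀ = [-14472, -1612, -193]ᵀ.
Row-reducing yields c₂ = -316837/322284, c₁ = 304937/322284, c₀ = 5465/53714.

c₂ = -0.9831, c₁ = 0.9462, c₀ = 0.1017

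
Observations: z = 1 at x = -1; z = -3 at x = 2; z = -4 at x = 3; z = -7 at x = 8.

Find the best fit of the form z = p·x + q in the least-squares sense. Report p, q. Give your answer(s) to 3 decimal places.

p = -0.857, q = -0.679

With design matrix A, AᵀA = [[78, 12]; [12, 4]] and Aᵀz = [-75, -13]ᵀ.
Determinant 78·4 − 12² = 168.
p = ((-75)·4 − 12·(-13))/168 = -6/7; q = (78·(-13) − 12·(-75))/168 = -19/28.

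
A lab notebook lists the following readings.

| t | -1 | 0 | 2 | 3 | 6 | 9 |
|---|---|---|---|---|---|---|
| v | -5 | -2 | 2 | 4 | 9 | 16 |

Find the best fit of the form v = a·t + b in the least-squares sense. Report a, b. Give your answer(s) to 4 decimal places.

Setting ∂/∂a … = 0 gives: 131·a + 19·b = 219;  19·a + 6·b = 24.
Eliminating b: 6·(row 1) − 19·(row 2) gives 425·a = 6·219 − 19·24 = 858, so a = 858/425.
Then b = (24 − 19·(858/425))/6 = -1017/425.

a = 2.0188, b = -2.3929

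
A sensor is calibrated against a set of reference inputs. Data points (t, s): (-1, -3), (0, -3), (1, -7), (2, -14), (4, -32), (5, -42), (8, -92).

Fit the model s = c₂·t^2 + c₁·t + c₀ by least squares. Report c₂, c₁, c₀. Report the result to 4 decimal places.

c₂ = -1.0549, c₁ = -2.5584, c₀ = -3.8994

XᵀX·[c₂, c₁, c₀]ᵀ = Xᵀs reads: 4995·c₂ + 709·c₁ + 111·c₀ = -7516;  709·c₂ + 111·c₁ + 19·c₀ = -1106;  111·c₂ + 19·c₁ + 7·c₀ = -193.
(Σt^2·t^2 = 4995, Σt^2·t = 709, Σt^2 = 111, Σt·t = 111, Σt = 19, Σ1 = 7, Σt^2·s = -7516, Σt·s = -1106, Σs = -193.)
Solving the 3×3 system (Gaussian elimination) gives c₂ = -96041/91042, c₁ = -232921/91042, c₀ = -177504/45521.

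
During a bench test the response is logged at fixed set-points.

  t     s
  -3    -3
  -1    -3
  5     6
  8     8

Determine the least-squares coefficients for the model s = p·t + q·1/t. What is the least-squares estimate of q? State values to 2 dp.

XᵀX·[p, q]ᵀ = Xᵀs reads: 99·p + 4·q = 106;  4·p + (16801/14400)·q = 31/5.
Eliminating q: (16801/14400)·(row 1) − 4·(row 2) gives (159211/1600)·p = (16801/14400)·106 − 4·(31/5) = 711893/7200, so p = 109522/110223.
Then q = ((31/5) − 4·(109522/110223))/(16801/14400) = 23360/12247.

q = 1.91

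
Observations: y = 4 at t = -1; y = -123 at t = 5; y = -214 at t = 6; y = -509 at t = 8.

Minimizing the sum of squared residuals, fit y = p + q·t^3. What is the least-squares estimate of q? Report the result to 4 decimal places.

Normal-equation sums: Σ1 = 4, Σt^3 = 852, Σt^3·t^3 = 324426.
And Σy = -842, Σt^3·y = -322211.
Eliminating q: 324426·(row 1) − 852·(row 2) gives 571800·p = 324426·(-842) − 852·(-322211) = 1357080, so p = 11309/4765.
Then q = ((-322211) − 852·(11309/4765))/324426 = -28573/28590.

q = -0.9994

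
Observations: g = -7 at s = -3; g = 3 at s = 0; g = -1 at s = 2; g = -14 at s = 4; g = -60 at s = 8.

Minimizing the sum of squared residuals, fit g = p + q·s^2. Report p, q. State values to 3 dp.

From the data, Σ1 = 5, Σs^2 = 93, Σs^2·s^2 = 4449.
Right-hand side: Σg = -79, Σs^2·g = -4131.
MᵀM·[p, q]ᵀ = Mᵀg becomes [[5, 93]; [93, 4449]]·[p, q]ᵀ = [-79, -4131]ᵀ.
det = 5·4449 − 93² = 13596.
p = ((-79)·4449 − 93·(-4131))/13596 = 2726/1133; q = (5·(-4131) − 93·(-79))/13596 = -1109/1133.

p = 2.406, q = -0.979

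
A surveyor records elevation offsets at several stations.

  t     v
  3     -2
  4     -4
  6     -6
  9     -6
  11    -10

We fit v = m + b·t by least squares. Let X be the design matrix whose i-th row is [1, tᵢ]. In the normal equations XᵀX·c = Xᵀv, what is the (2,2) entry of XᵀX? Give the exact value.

263

Row 2 ↔ basis t, column 2 ↔ basis t, so (XᵀX)_{2,2} = Σᵢ (t)·(t) = (3)·(3) + (4)·(4) + (6)·(6) + (9)·(9) + (11)·(11) = 263.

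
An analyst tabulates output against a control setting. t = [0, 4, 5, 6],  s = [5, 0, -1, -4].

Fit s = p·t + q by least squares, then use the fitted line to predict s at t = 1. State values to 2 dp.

ŝ = 3.84

Compute the Gram sums: Σt·t = 77, Σt = 15, Σ1 = 4.
Moment sums: Σt·s = -29, Σs = 0.
MᵀM·[p, q]ᵀ = Mᵀs becomes [[77, 15]; [15, 4]]·[p, q]ᵀ = [-29, 0]ᵀ.
Δ = 77·4 − 15² = 83.
p = ((-29)·4 − 15·0)/83 = -116/83; q = (77·0 − 15·(-29))/83 = 435/83.
At t = 1: ŝ = (-116/83)·(1) + (435/83)·(1) = 319/83.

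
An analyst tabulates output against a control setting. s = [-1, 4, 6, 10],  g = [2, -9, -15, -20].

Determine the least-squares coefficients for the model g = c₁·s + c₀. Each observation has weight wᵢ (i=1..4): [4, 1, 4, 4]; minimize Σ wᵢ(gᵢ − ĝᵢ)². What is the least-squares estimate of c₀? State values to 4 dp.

Sums needed: Σwᵢ·s·s = 564, Σwᵢ·s = 64, Σwᵢ·1 = 13.
Right-hand side: Σwᵢ·s·g = -1204, Σwᵢ·g = -141.
So XᵀWX·[c₁, c₀]ᵀ = XᵀWg: [[564, 64]; [64, 13]]·[c₁, c₀]ᵀ = [-1204, -141]ᵀ.
Eliminating c₀: 13·(row 1) − 64·(row 2) gives 3236·c₁ = 13·(-1204) − 64·(-141) = -6628, so c₁ = -1657/809.
Then c₀ = ((-141) − 64·(-1657/809))/13 = -617/809.

c₀ = -0.7627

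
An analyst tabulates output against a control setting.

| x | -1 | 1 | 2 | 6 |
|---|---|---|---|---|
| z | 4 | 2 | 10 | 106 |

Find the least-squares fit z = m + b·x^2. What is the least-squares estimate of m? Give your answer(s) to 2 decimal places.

m = -0.54

Sums needed: Σ1 = 4, Σx^2 = 42, Σx^2·x^2 = 1314.
For Aᵀz: Σz = 122, Σx^2·z = 3862.
Determinant 4·1314 − 42² = 3492.
m = (122·1314 − 42·3862)/3492 = -158/291; b = (4·3862 − 42·122)/3492 = 2581/873.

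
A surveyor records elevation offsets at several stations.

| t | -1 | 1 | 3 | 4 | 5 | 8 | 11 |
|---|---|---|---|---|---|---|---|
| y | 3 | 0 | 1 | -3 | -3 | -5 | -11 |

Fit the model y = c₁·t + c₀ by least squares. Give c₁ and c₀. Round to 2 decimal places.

c₁ = -1.09, c₀ = 2.24

XᵀX·[c₁, c₀]ᵀ = Xᵀy reads: 237·c₁ + 31·c₀ = -188;  31·c₁ + 7·c₀ = -18.
Determinant 237·7 − 31² = 698.
c₁ = ((-188)·7 − 31·(-18))/698 = -379/349; c₀ = (237·(-18) − 31·(-188))/698 = 781/349.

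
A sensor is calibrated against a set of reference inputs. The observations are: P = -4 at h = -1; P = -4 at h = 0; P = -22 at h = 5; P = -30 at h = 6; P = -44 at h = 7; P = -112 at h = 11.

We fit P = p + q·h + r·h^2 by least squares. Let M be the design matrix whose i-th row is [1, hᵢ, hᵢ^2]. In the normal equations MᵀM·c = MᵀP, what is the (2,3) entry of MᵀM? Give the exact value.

Row 2 ↔ basis h, column 3 ↔ basis h^2, so (MᵀM)_{2,3} = Σᵢ (h)·(h^2) = (-1)·(1) + (0)·(0) + (5)·(25) + (6)·(36) + (7)·(49) + (11)·(121) = 2014.

2014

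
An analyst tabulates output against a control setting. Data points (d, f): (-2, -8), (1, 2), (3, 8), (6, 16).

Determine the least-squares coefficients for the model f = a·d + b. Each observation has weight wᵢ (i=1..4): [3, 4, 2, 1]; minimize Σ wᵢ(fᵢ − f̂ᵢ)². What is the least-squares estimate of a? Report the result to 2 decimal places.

a = 3.07

Forming AᵀWA = [[70, 10]; [10, 10]] and AᵀWf = [200, 16]ᵀ gives AᵀWA·[a, b]ᵀ = AᵀWf.
Δ = 70·10 − 10² = 600.
a = (200·10 − 10·16)/600 = 46/15; b = (70·16 − 10·200)/600 = -22/15.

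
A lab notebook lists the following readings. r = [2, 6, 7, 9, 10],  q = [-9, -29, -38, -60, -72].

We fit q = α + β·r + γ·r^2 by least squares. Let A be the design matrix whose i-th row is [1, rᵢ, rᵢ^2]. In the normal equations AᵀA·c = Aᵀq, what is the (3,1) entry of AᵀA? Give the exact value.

270

Row 3 ↔ basis r^2, column 1 ↔ basis 1, so (AᵀA)_{3,1} = Σᵢ r^2 = (4)·(1) + (36)·(1) + (49)·(1) + (81)·(1) + (100)·(1) = 270.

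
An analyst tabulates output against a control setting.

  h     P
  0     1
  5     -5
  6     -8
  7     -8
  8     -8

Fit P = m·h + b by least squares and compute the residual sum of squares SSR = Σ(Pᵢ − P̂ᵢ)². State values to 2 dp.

Entries of AᵀA: Σh·h = 174, Σh = 26, Σ1 = 5.
For AᵀP: Σh·P = -193, ΣP = -28.
AᵀA·[m, b]ᵀ = AᵀP becomes [[174, 26]; [26, 5]]·[m, b]ᵀ = [-193, -28]ᵀ.
Determinant 174·5 − 26² = 194.
m = ((-193)·5 − 26·(-28))/194 = -237/194; b = (174·(-28) − 26·(-193))/194 = 73/97.
Residuals: 24/97, 69/194, -138/97, -39/194, 99/97; SSR = 639/194.

SSR = 3.29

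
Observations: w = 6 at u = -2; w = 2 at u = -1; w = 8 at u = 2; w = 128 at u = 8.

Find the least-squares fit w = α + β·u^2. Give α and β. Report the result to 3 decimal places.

α = -0.686, β = 2.010

Compute the Gram sums: Σ1 = 4, Σu^2 = 73, Σu^2·u^2 = 4129.
Moment sums: Σw = 144, Σu^2·w = 8250.
Normal equations: [[4, 73]; [73, 4129]]·[α, β]ᵀ = [144, 8250]ᵀ.
Δ = 4·4129 − 73² = 11187.
α = (144·4129 − 73·8250)/11187 = -2558/3729; β = (4·8250 − 73·144)/11187 = 7496/3729.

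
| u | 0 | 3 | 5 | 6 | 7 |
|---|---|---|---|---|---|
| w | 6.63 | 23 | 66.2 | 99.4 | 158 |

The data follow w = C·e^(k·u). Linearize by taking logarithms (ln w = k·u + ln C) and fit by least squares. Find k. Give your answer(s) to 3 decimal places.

k = 0.458

Let Y = ln w. Fitting Y = k·u + ln C by least squares:
Over the data: Σu = 21.0000, Σ(u)² = 119.0000, Σln w = 18.8815, Σu·ln w = 93.4030.
Normal system: [[119.0000, 21.0000]; [21.0000, 5]]·[k, ln C]ᵀ = [93.4030, 18.8815]ᵀ.
Δ = 119.0000·5 − (21.0000)² = 154.0000; k = (93.4030·5 − 21.0000·18.8815)/154.0000 = 0.45781, ln C = (119.0000·18.8815 − 21.0000·93.4030)/154.0000 = 1.85350.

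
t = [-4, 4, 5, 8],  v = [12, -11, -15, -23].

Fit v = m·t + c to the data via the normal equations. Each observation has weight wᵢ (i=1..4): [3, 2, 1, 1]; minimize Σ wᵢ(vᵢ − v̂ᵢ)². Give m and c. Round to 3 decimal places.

Setting ∂/∂m … = 0 gives: 169·m + 9·c = -491;  9·m + 7·c = -24.
(Σwᵢ·t·t = 169, Σwᵢ·t = 9, Σwᵢ·1 = 7, Σwᵢ·t·v = -491, Σwᵢ·v = -24.)
det = 169·7 − 9² = 1102.
m = ((-491)·7 − 9·(-24))/1102 = -3221/1102; c = (169·(-24) − 9·(-491))/1102 = 363/1102.

m = -2.923, c = 0.329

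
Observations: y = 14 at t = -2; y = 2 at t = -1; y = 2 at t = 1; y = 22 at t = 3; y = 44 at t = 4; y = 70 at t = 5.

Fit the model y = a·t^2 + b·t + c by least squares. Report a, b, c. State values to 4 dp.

From the data, Σt^2·t^2 = 980, Σt^2·t = 208, Σt^2 = 56, Σt·t = 56, Σt = 10, Σ1 = 6.
For Mᵀy: Σt^2·y = 2712, Σt·y = 564, Σy = 154.
Normal equations: [[980, 208, 56]; [208, 56, 10]; [56, 10, 6]]·[a, b, c]ᵀ = [2712, 564, 154]ᵀ.
Row-reducing yields a = 1862/605, b = -701/605, c = -62/55.

a = 3.0777, b = -1.1587, c = -1.1273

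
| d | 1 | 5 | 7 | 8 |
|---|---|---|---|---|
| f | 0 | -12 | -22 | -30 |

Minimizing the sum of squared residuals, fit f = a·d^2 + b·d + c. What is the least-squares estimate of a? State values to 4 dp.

The normal system MᵀM·[a, b, c]ᵀ = Mᵀf is [[7123, 981, 139]; [981, 139, 21]; [139, 21, 4]]·[a, b, c]ᵀ = [-3298, -454, -64]ᵀ.
Inverting the 3×3 Gram matrix, [a, b, c]ᵀ = [-41/93, -39/155, 298/465]ᵀ.

a = -0.4409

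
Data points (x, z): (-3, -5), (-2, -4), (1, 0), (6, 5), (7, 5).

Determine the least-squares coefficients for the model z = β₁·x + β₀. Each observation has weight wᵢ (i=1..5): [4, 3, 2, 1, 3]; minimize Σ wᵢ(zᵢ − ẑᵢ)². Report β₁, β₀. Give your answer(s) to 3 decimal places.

β₁ = 1.024, β₀ = -1.790

The normal system AᵀWA·[β₁, β₀]ᵀ = AᵀWz is [[233, 11]; [11, 13]]·[β₁, β₀]ᵀ = [219, -12]ᵀ.
Eliminating β₀: 13·(row 1) − 11·(row 2) gives 2908·β₁ = 13·219 − 11·(-12) = 2979, so β₁ = 2979/2908.
Then β₀ = ((-12) − 11·(2979/2908))/13 = -5205/2908.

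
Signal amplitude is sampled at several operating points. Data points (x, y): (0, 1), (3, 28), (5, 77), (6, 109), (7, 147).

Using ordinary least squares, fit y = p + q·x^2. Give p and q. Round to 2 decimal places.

p = 1.36, q = 2.98

Sums needed: Σ1 = 5, Σx^2 = 119, Σx^2·x^2 = 4403.
Moment sums: Σy = 362, Σx^2·y = 13304.
Δ = 5·4403 − 119² = 7854.
p = (362·4403 − 119·13304)/7854 = 15/11; q = (5·13304 − 119·362)/7854 = 3907/1309.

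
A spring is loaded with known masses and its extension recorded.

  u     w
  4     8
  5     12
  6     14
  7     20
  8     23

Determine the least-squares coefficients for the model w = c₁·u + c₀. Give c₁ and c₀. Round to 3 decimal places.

c₁ = 3.800, c₀ = -7.400

AᵀA·[c₁, c₀]ᵀ = Aᵀw reads: 190·c₁ + 30·c₀ = 500;  30·c₁ + 5·c₀ = 77.
Determinant 190·5 − 30² = 50.
c₁ = (500·5 − 30·77)/50 = 19/5; c₀ = (190·77 − 30·500)/50 = -37/5.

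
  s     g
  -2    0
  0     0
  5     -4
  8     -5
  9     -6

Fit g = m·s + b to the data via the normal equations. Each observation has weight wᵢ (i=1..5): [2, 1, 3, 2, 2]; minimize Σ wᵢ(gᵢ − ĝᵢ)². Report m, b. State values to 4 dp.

m = -0.5572, b = -0.8927

Entries of MᵀWM: Σwᵢ·s·s = 373, Σwᵢ·s = 45, Σwᵢ·1 = 10.
Right-hand side: Σwᵢ·s·g = -248, Σwᵢ·g = -34.
Δ = 373·10 − 45² = 1705.
m = ((-248)·10 − 45·(-34))/1705 = -190/341; b = (373·(-34) − 45·(-248))/1705 = -1522/1705.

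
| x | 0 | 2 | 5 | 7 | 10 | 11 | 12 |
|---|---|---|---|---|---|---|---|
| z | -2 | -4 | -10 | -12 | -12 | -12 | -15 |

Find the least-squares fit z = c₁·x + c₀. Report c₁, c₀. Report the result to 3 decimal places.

The normal equations are: 443·c₁ + 47·c₀ = -574;  47·c₁ + 7·c₀ = -67.
(Σx·x = 443, Σx = 47, Σ1 = 7, Σx·z = -574, Σz = -67.)
det = 443·7 − 47² = 892.
c₁ = ((-574)·7 − 47·(-67))/892 = -869/892; c₀ = (443·(-67) − 47·(-574))/892 = -2703/892.

c₁ = -0.974, c₀ = -3.030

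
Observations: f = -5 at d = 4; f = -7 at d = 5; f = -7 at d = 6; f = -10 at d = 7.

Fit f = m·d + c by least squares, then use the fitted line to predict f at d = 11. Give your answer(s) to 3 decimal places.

f̂ = -15.500

XᵀX·[m, c]ᵀ = Xᵀf reads: 126·m + 22·c = -167;  22·m + 4·c = -29.
(Σd·d = 126, Σd = 22, Σ1 = 4, Σd·f = -167, Σf = -29.)
Determinant 126·4 − 22² = 20.
m = ((-167)·4 − 22·(-29))/20 = -3/2; c = (126·(-29) − 22·(-167))/20 = 1.
At d = 11: f̂ = (-3/2)·(11) + (1)·(1) = -31/2.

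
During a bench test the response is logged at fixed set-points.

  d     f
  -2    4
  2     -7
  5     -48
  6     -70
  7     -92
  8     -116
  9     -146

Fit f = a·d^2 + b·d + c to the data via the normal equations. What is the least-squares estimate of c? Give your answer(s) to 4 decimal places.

c = 4.3664

Normal-equation sums: Σd^2·d^2 = 15011, Σd^2·d = 1925, Σd^2 = 263, Σd·d = 263, Σd = 35, Σ1 = 7.
Right-hand side: Σd^2·f = -27490, Σd·f = -3568, Σf = -475.
XᵀX·[a, b, c]ᵀ = Xᵀf becomes [[15011, 1925, 263]; [1925, 263, 35]; [263, 35, 7]]·[a, b, c]ᵀ = [-27490, -3568, -475]ᵀ.
Solving the 3×3 system (Gaussian elimination) gives a = -141055/92534, b = -276699/92534, c = 15540/3559.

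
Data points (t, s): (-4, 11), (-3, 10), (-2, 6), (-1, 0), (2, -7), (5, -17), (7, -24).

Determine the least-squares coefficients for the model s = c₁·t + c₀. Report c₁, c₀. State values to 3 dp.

Normal-equation sums: Σt·t = 108, Σt = 4, Σ1 = 7.
And Σt·s = -353, Σs = -21.
Normal equations: [[108, 4]; [4, 7]]·[c₁, c₀]ᵀ = [-353, -21]ᵀ.
Determinant 108·7 − 4² = 740.
c₁ = ((-353)·7 − 4·(-21))/740 = -2387/740; c₀ = (108·(-21) − 4·(-353))/740 = -214/185.

c₁ = -3.226, c₀ = -1.157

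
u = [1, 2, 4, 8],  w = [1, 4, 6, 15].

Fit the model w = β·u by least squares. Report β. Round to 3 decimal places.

Setting ∂/∂β … = 0 gives: 85·β = 153.
Hence β = 153 / 85 ≈ 1.8.

β = 1.800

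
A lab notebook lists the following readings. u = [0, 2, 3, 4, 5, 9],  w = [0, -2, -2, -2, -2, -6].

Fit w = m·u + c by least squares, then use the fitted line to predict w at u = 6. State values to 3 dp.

ŵ = -3.644

From the data, Σu·u = 135, Σu = 23, Σ1 = 6.
Right-hand side: Σu·w = -82, Σw = -14.
Eliminating c: 6·(row 1) − 23·(row 2) gives 281·m = 6·(-82) − 23·(-14) = -170, so m = -170/281.
Then c = ((-14) − 23·(-170/281))/6 = -4/281.
At u = 6: ŵ = (-170/281)·(6) + (-4/281)·(1) = -1024/281.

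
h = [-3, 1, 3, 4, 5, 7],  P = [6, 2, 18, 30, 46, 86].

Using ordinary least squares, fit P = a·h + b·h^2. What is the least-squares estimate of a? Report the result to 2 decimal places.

From the data, Σh·h = 109, Σh·h^2 = 533, Σh^2·h^2 = 3445.
And Σh·P = 990, Σh^2·P = 6062.
det = 109·3445 − 533² = 91416.
a = (990·3445 − 533·6062)/91416 = 1726/879; b = (109·6062 − 533·990)/91416 = 16636/11427.

a = 1.96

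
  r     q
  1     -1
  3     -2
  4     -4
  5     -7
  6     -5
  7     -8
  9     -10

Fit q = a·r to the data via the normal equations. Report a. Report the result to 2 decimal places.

The normal equations are: 217·a = -234.
Hence a = -234 / 217 ≈ -1.07834.

a = -1.08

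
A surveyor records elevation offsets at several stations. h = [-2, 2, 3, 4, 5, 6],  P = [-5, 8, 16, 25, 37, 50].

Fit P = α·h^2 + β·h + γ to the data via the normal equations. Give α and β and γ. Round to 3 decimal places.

The normal system XᵀX·[α, β, γ]ᵀ = XᵀP is [[2290, 432, 94]; [432, 94, 18]; [94, 18, 6]]·[α, β, γ]ᵀ = [3281, 659, 131]ᵀ.
Row-reducing yields α = 1387/1529, β = 24833/7645, γ = -32463/15290.

α = 0.907, β = 3.248, γ = -2.123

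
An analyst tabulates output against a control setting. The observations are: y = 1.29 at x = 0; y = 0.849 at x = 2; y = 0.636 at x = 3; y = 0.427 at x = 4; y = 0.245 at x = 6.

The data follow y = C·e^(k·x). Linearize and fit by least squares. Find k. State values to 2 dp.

Taking logs, ln y = k·x + ln C, so regress ln y on x.
Over the data: Σx = 15.0000, Σ(x)² = 65.0000, Σln y = -2.6191, Σx·ln y = -13.5279.
Normal system: [[65.0000, 15.0000]; [15.0000, 5]]·[k, ln C]ᵀ = [-13.5279, -2.6191]ᵀ.
Δ = 65.0000·5 − (15.0000)² = 100.0000; k = (-13.5279·5 − 15.0000·-2.6191)/100.0000 = -0.28353, ln C = (65.0000·-2.6191 − 15.0000·-13.5279)/100.0000 = 0.32679.

k = -0.28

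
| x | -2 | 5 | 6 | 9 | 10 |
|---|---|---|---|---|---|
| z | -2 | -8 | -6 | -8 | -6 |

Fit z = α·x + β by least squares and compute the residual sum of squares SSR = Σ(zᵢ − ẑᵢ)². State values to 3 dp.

SSR = 9.471

The normal equations are: 246·α + 28·β = -204;  28·α + 5·β = -30.
Determinant 246·5 − 28² = 446.
α = ((-204)·5 − 28·(-30))/446 = -90/223; β = (246·(-30) − 28·(-204))/446 = -834/223.
Residuals: 208/223, -500/223, 36/223, -140/223, 396/223; SSR = 2112/223.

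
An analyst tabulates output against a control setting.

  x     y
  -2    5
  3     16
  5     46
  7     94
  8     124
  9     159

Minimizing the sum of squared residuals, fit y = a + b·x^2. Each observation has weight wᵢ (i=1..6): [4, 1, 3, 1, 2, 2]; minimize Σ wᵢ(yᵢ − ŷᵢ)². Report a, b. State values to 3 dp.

With design matrix M, MᵀWM = [[13, 439]; [439, 25735]] and MᵀWy = [834, 49910]ᵀ.
Determinant 13·25735 − 439² = 141834.
a = (834·25735 − 439·49910)/141834 = -223750/70917; b = (13·49910 − 439·834)/141834 = 141352/70917.

a = -3.155, b = 1.993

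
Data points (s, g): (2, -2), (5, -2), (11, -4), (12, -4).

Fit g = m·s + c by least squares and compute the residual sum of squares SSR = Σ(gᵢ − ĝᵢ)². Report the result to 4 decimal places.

SSR = 0.2899

Entries of MᵀM: Σs·s = 294, Σs = 30, Σ1 = 4.
And Σs·g = -106, Σg = -12.
Eliminating c: 4·(row 1) − 30·(row 2) gives 276·m = 4·(-106) − 30·(-12) = -64, so m = -16/69.
Then c = ((-12) − 30·(-16/69))/4 = -29/23.
Residuals: -19/69, 29/69, -13/69, 1/23; SSR = 20/69.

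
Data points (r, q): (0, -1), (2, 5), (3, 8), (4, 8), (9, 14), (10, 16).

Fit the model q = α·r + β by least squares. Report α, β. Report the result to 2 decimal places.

The normal system XᵀX·[α, β]ᵀ = Xᵀq is [[210, 28]; [28, 6]]·[α, β]ᵀ = [352, 50]ᵀ.
det = 210·6 − 28² = 476.
α = (352·6 − 28·50)/476 = 178/119; β = (210·50 − 28·352)/476 = 23/17.

α = 1.50, β = 1.35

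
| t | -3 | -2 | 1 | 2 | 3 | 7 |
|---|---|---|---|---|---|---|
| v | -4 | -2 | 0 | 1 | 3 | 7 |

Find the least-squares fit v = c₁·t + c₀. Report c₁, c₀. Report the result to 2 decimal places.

c₁ = 1.06, c₀ = -0.58

Compute the Gram sums: Σt·t = 76, Σt = 8, Σ1 = 6.
And Σt·v = 76, Σv = 5.
Normal equations: [[76, 8]; [8, 6]]·[c₁, c₀]ᵀ = [76, 5]ᵀ.
Eliminating c₀: 6·(row 1) − 8·(row 2) gives 392·c₁ = 6·76 − 8·5 = 416, so c₁ = 52/49.
Then c₀ = (5 − 8·(52/49))/6 = -57/98.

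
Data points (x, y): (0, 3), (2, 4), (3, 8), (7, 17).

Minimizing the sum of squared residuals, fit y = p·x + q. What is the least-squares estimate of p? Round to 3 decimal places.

Normal-equation sums: Σx·x = 62, Σx = 12, Σ1 = 4.
Right-hand side: Σx·y = 151, Σy = 32.
Eliminating q: 4·(row 1) − 12·(row 2) gives 104·p = 4·151 − 12·32 = 220, so p = 55/26.
Then q = (32 − 12·(55/26))/4 = 43/26.

p = 2.115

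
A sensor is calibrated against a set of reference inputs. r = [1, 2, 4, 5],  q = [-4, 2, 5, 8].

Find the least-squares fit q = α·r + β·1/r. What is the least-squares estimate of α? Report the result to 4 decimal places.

With design matrix M, MᵀM = [[46, 4]; [4, 541/400]] and Mᵀq = [60, -3/20]ᵀ.
Δ = 46·(541/400) − 4² = 9243/200.
α = (60·(541/400) − 4·(-3/20))/(9243/200) = 5450/3081; β = (46·(-3/20) − 4·60)/(9243/200) = -16460/3081.

α = 1.7689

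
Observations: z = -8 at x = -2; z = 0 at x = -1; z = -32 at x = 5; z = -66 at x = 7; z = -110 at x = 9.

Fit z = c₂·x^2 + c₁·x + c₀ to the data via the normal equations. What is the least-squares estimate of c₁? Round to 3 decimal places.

c₁ = 0.792

From the data, Σx^2·x^2 = 9604, Σx^2·x = 1188, Σx^2 = 160, Σx·x = 160, Σx = 18, Σ1 = 5.
For Mᵀz: Σx^2·z = -12976, Σx·z = -1596, Σz = -216.
Row-reducing yields c₂ = -1405/962, c₁ = 12957/16354, c₀ = 5591/8177.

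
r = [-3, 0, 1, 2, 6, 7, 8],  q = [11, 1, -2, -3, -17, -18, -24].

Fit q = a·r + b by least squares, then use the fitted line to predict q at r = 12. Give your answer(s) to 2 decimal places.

Setting ∂/∂a … = 0 gives: 163·a + 21·b = -461;  21·a + 7·b = -52.
det = 163·7 − 21² = 700.
a = ((-461)·7 − 21·(-52))/700 = -61/20; b = (163·(-52) − 21·(-461))/700 = 241/140.
At r = 12: q̂ = (-61/20)·(12) + (241/140)·(1) = -4883/140.

q̂ = -34.88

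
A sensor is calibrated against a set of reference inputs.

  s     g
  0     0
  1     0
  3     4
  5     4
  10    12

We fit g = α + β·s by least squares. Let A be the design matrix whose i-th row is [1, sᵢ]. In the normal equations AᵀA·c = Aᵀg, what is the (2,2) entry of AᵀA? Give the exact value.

135

Row 2 ↔ basis s, column 2 ↔ basis s, so (AᵀA)_{2,2} = Σᵢ (s)·(s) = (0)·(0) + (1)·(1) + (3)·(3) + (5)·(5) + (10)·(10) = 135.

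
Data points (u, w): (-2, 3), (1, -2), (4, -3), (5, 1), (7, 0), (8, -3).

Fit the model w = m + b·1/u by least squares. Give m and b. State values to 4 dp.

m = -0.0241, b = -3.1657

The normal system XᵀX·[m, b]ᵀ = Xᵀw is [[6, 341/280]; [341/280, 108861/78400]]·[m, b]ᵀ = [-4, -177/40]ᵀ.
Eliminating b: (108861/78400)·(row 1) − (341/280)·(row 2) gives (107377/15680)·m = (108861/78400)·(-4) − (341/280)·(-177/40) = -2589/15680, so m = -2589/107377.
Then b = ((-177/40) − (341/280)·(-2589/107377))/(108861/78400) = -339920/107377.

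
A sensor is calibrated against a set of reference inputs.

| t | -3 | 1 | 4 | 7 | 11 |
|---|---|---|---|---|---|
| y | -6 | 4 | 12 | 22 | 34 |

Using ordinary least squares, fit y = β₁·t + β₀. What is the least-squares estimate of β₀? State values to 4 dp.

MᵀM·[β₁, β₀]ᵀ = Mᵀy reads: 196·β₁ + 20·β₀ = 598;  20·β₁ + 5·β₀ = 66.
Determinant 196·5 − 20² = 580.
β₁ = (598·5 − 20·66)/580 = 167/58; β₀ = (196·66 − 20·598)/580 = 244/145.

β₀ = 1.6828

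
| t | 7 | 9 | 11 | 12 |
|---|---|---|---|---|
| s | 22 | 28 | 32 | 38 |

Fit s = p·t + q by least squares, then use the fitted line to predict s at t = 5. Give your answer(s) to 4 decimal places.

ŝ = 15.8305

Forming MᵀM = [[395, 39]; [39, 4]] and Mᵀs = [1214, 120]ᵀ gives MᵀM·[p, q]ᵀ = Mᵀs.
det = 395·4 − 39² = 59.
p = (1214·4 − 39·120)/59 = 176/59; q = (395·120 − 39·1214)/59 = 54/59.
At t = 5: ŝ = (176/59)·(5) + (54/59)·(1) = 934/59.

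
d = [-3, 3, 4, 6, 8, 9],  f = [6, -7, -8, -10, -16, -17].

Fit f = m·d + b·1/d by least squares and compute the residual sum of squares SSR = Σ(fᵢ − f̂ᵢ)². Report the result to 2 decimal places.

Normal-equation sums: Σd·d = 215, Σd·1/d = 6, Σ1/d·1/d = 1765/5184.
For Aᵀf: Σd·f = -412, Σ1/d·f = -107/9.
So AᵀA·[m, b]ᵀ = Aᵀf: [[215, 6]; [6, 1765/5184]]·[m, b]ᵀ = [-412, -107/9]ᵀ.
Eliminating b: (1765/5184)·(row 1) − 6·(row 2) gives (192851/5184)·m = (1765/5184)·(-412) − 6·(-107/9) = -89347/1296, so m = -357388/192851.
Then b = ((-107/9) − 6·(-357388/192851))/(1765/5184) = -436032/192851.
Residuals: -60402/192851, -132449/192851, -4248/192851, 288490/192851, -172008/192851, -13527/192851; SSR = 695902/192851.

SSR = 3.61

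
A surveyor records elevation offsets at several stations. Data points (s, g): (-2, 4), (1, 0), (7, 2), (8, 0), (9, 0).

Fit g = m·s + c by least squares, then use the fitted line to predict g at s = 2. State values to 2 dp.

Sums needed: Σs·s = 199, Σs = 23, Σ1 = 5.
For Aᵀg: Σs·g = 6, Σg = 6.
So AᵀA·[m, c]ᵀ = Aᵀg: [[199, 23]; [23, 5]]·[m, c]ᵀ = [6, 6]ᵀ.
det = 199·5 − 23² = 466.
m = (6·5 − 23·6)/466 = -54/233; c = (199·6 − 23·6)/466 = 528/233.
At s = 2: ĝ = (-54/233)·(2) + (528/233)·(1) = 420/233.

ĝ = 1.80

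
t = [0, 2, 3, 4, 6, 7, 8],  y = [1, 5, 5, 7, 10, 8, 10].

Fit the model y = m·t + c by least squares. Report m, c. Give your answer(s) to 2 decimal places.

m = 1.05, c = 2.08

From the data, Σt·t = 178, Σt = 30, Σ1 = 7.
Moment sums: Σt·y = 249, Σy = 46.
Normal equations: [[178, 30]; [30, 7]]·[m, c]ᵀ = [249, 46]ᵀ.
Eliminating c: 7·(row 1) − 30·(row 2) gives 346·m = 7·249 − 30·46 = 363, so m = 363/346.
Then c = (46 − 30·(363/346))/7 = 359/173.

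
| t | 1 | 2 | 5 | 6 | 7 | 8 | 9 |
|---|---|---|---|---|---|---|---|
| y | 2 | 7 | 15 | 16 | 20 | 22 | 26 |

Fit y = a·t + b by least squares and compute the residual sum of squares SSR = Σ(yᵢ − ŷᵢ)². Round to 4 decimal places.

Sums needed: Σt·t = 260, Σt = 38, Σ1 = 7.
Right-hand side: Σt·y = 737, Σy = 108.
XᵀX·[a, b]ᵀ = Xᵀy becomes [[260, 38]; [38, 7]]·[a, b]ᵀ = [737, 108]ᵀ.
Eliminating b: 7·(row 1) − 38·(row 2) gives 376·a = 7·737 − 38·108 = 1055, so a = 1055/376.
Then b = (108 − 38·(1055/376))/7 = 37/188.
Residuals: -377/376, 56/47, 291/376, -97/94, 61/376, -121/188, 207/376; SSR = 1817/376.

SSR = 4.8324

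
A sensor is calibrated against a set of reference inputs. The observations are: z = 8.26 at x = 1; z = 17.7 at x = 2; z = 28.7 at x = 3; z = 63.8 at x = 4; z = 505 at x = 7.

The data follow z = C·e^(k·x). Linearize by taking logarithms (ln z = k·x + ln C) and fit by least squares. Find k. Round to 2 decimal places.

k = 0.68

Taking logs, ln z = k·x + ln C, so regress ln z on x.
Σx = 17.0000, Σ(x)² = 79.0000, Σln z = 18.7222, Σx·ln z = 78.1242.
Equations: 79.0000·k + 17.0000·ln C = 78.1242;  17.0000·k + 5·ln C = 18.7222.
Solving (det = 106.0000): k = 0.68249, ln C = 1.42399.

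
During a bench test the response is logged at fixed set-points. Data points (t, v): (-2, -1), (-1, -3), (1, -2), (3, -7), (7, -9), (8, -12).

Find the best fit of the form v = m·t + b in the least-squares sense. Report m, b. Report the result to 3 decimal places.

Sums needed: Σt·t = 128, Σt = 16, Σ1 = 6.
For Xᵀv: Σt·v = -177, Σv = -34.
So XᵀX·[m, b]ᵀ = Xᵀv: [[128, 16]; [16, 6]]·[m, b]ᵀ = [-177, -34]ᵀ.
Δ = 128·6 − 16² = 512.
m = ((-177)·6 − 16·(-34))/512 = -259/256; b = (128·(-34) − 16·(-177))/512 = -95/32.

m = -1.012, b = -2.969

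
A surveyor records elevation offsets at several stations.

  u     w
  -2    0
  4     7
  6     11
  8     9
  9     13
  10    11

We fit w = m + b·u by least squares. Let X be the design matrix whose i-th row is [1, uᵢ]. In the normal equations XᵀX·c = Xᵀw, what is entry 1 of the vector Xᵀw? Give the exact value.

51

Entry 1 ↔ basis 1, so (Xᵀw)_{1} = Σᵢ wᵢ = (1)·(0) + (1)·(7) + (1)·(11) + (1)·(9) + (1)·(13) + (1)·(11) = 51.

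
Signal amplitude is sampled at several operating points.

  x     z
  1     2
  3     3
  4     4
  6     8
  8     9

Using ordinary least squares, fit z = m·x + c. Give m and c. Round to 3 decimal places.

Compute the Gram sums: Σx·x = 126, Σx = 22, Σ1 = 5.
Moment sums: Σx·z = 147, Σz = 26.
AᵀA·[m, c]ᵀ = Aᵀz becomes [[126, 22]; [22, 5]]·[m, c]ᵀ = [147, 26]ᵀ.
Eliminating c: 5·(row 1) − 22·(row 2) gives 146·m = 5·147 − 22·26 = 163, so m = 163/146.
Then c = (26 − 22·(163/146))/5 = 21/73.

m = 1.116, c = 0.288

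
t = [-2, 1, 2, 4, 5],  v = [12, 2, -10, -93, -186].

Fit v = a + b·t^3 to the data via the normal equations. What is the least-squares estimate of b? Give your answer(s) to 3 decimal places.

With design matrix A, AᵀA = [[5, 190]; [190, 19850]] and Aᵀv = [-275, -29376]ᵀ.
Eliminating b: 19850·(row 1) − 190·(row 2) gives 63150·a = 19850·(-275) − 190·(-29376) = 122690, so a = 12269/6315.
Then b = ((-29376) − 190·(12269/6315))/19850 = -9463/6315.

b = -1.498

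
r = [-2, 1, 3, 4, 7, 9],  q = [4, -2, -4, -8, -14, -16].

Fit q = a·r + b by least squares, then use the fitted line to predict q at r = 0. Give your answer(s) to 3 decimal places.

Entries of XᵀX: Σr·r = 160, Σr = 22, Σ1 = 6.
Moment sums: Σr·q = -296, Σq = -40.
So XᵀX·[a, b]ᵀ = Xᵀq: [[160, 22]; [22, 6]]·[a, b]ᵀ = [-296, -40]ᵀ.
Determinant 160·6 − 22² = 476.
a = ((-296)·6 − 22·(-40))/476 = -32/17; b = (160·(-40) − 22·(-296))/476 = 4/17.
At r = 0: q̂ = (-32/17)·(0) + (4/17)·(1) = 4/17.

q̂ = 0.235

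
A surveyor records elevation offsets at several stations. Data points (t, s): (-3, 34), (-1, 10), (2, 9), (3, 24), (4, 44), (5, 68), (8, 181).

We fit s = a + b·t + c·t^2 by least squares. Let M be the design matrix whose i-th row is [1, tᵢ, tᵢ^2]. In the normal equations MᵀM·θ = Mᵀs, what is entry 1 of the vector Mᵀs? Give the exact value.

370

Entry 1 ↔ basis 1, so (Mᵀs)_{1} = Σᵢ sᵢ = (1)·(34) + (1)·(10) + (1)·(9) + (1)·(24) + (1)·(44) + (1)·(68) + (1)·(181) = 370.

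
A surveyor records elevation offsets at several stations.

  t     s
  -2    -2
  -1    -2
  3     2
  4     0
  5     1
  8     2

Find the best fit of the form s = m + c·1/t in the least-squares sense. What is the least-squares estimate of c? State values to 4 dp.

c = 2.9666

The normal equations are: 6·m + (-71/120)·c = 1;  (-71/120)·m + (21301/14400)·c = 247/60.
det = 6·(21301/14400) − (-71/120)² = 24553/2880.
m = (1·(21301/14400) − (-71/120)·(247/60))/(24553/2880) = 11275/24553; c = (6·(247/60) − (-71/120)·1)/(24553/2880) = 72840/24553.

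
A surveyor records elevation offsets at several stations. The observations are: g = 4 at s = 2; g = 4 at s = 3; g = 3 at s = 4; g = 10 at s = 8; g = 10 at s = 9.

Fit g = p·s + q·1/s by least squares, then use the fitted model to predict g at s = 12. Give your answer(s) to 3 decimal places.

ĝ = 13.388

XᵀX·[p, q]ᵀ = Xᵀg reads: 174·p + 5·q = 202;  5·p + (2341/5184)·q = 58/9.
Determinant 174·(2341/5184) − 5² = 46289/864.
p = (202·(2341/5184) − 5·(58/9))/(46289/864) = 152921/138867; q = (174·(58/9) − 5·202)/(46289/864) = 96192/46289.
At s = 12: ĝ = (152921/138867)·(12) + (96192/46289)·(1/12) = 619700/46289.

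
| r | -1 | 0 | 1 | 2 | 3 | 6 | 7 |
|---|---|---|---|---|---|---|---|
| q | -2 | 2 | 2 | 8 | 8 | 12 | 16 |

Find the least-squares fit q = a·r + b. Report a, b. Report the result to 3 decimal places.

From the data, Σr·r = 100, Σr = 18, Σ1 = 7.
And Σr·q = 228, Σq = 46.
Normal equations: [[100, 18]; [18, 7]]·[a, b]ᵀ = [228, 46]ᵀ.
det = 100·7 − 18² = 376.
a = (228·7 − 18·46)/376 = 96/47; b = (100·46 − 18·228)/376 = 62/47.

a = 2.043, b = 1.319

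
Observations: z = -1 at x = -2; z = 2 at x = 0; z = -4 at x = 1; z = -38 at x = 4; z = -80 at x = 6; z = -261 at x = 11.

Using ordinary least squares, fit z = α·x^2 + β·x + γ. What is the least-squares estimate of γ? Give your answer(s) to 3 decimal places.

γ = 1.972

Sums needed: Σx^2·x^2 = 16210, Σx^2·x = 1604, Σx^2 = 178, Σx·x = 178, Σx = 20, Σ1 = 6.
Right-hand side: Σx^2·z = -35077, Σx·z = -3505, Σz = -382.
Normal equations: [[16210, 1604, 178]; [1604, 178, 20]; [178, 20, 6]]·[α, β, γ]ᵀ = [-35077, -3505, -382]ᵀ.
Inverting the 3×3 Gram matrix, [α, β, γ]ᵀ = [-582097/293028, -294767/146514, 192625/97676]ᵀ.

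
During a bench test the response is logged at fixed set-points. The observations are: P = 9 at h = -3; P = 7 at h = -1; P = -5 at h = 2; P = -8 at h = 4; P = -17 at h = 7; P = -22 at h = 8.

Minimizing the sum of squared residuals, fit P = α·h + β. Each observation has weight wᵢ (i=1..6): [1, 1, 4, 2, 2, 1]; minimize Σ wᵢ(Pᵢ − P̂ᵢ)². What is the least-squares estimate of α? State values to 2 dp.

α = -2.76

Forming XᵀWX = [[220, 34]; [34, 11]] and XᵀWP = [-552, -76]ᵀ gives XᵀWX·[α, β]ᵀ = XᵀWP.
Eliminating β: 11·(row 1) − 34·(row 2) gives 1264·α = 11·(-552) − 34·(-76) = -3488, so α = -218/79.
Then β = ((-76) − 34·(-218/79))/11 = 128/79.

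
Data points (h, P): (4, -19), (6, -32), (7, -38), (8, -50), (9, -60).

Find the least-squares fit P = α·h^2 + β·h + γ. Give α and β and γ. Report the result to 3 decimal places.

XᵀX·[α, β, γ]ᵀ = XᵀP reads: 14610·α + 1864·β + 246·γ = -11378;  1864·α + 246·β + 34·γ = -1474;  246·α + 34·β + 5·γ = -199.
Row-reducing yields α = -492/679, β = 814/679, γ = -8353/679.

α = -0.725, β = 1.199, γ = -12.302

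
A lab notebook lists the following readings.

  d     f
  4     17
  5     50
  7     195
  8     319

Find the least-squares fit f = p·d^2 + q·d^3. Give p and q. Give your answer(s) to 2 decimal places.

Forming AᵀA = [[7378, 53724]; [53724, 399514]] and Aᵀf = [31493, 237551]ᵀ gives AᵀA·[p, q]ᵀ = Aᵀf.
Δ = 7378·399514 − 53724² = 61346116.
p = (31493·399514 − 53724·237551)/61346116 = -90147761/30673058; q = (7378·237551 − 53724·31493)/61346116 = 30360673/30673058.

p = -2.94, q = 0.99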